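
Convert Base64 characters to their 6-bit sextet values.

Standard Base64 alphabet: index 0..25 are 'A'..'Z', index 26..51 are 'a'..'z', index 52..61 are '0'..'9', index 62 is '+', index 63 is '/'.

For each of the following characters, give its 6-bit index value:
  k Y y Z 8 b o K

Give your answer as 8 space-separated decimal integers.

'k': a..z range, 26 + ord('k') − ord('a') = 36
'Y': A..Z range, ord('Y') − ord('A') = 24
'y': a..z range, 26 + ord('y') − ord('a') = 50
'Z': A..Z range, ord('Z') − ord('A') = 25
'8': 0..9 range, 52 + ord('8') − ord('0') = 60
'b': a..z range, 26 + ord('b') − ord('a') = 27
'o': a..z range, 26 + ord('o') − ord('a') = 40
'K': A..Z range, ord('K') − ord('A') = 10

Answer: 36 24 50 25 60 27 40 10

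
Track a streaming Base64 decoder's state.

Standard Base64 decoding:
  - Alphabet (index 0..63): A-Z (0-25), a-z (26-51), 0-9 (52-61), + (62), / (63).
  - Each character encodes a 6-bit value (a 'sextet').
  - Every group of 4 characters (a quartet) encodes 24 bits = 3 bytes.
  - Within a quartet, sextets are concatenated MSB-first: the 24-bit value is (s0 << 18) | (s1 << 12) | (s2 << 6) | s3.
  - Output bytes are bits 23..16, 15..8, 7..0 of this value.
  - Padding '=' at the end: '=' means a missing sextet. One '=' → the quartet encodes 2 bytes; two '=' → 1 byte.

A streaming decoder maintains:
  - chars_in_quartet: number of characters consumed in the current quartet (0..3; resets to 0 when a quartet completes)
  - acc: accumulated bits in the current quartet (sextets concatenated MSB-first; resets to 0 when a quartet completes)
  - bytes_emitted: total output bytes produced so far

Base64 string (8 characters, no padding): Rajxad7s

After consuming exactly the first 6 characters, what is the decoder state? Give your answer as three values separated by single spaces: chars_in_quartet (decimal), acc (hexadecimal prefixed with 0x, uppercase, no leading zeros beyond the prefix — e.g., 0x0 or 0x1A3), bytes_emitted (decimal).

After char 0 ('R'=17): chars_in_quartet=1 acc=0x11 bytes_emitted=0
After char 1 ('a'=26): chars_in_quartet=2 acc=0x45A bytes_emitted=0
After char 2 ('j'=35): chars_in_quartet=3 acc=0x116A3 bytes_emitted=0
After char 3 ('x'=49): chars_in_quartet=4 acc=0x45A8F1 -> emit 45 A8 F1, reset; bytes_emitted=3
After char 4 ('a'=26): chars_in_quartet=1 acc=0x1A bytes_emitted=3
After char 5 ('d'=29): chars_in_quartet=2 acc=0x69D bytes_emitted=3

Answer: 2 0x69D 3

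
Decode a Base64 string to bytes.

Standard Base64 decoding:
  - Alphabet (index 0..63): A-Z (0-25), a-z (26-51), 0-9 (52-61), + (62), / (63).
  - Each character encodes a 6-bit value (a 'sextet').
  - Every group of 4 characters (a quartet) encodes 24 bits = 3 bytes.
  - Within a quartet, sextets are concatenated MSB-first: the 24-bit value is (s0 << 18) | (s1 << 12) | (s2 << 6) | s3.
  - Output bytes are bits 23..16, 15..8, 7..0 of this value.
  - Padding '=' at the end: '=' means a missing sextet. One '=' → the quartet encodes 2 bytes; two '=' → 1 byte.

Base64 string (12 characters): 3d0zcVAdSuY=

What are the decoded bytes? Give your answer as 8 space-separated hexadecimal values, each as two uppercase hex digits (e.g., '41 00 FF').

Answer: DD DD 33 71 50 1D 4A E6

Derivation:
After char 0 ('3'=55): chars_in_quartet=1 acc=0x37 bytes_emitted=0
After char 1 ('d'=29): chars_in_quartet=2 acc=0xDDD bytes_emitted=0
After char 2 ('0'=52): chars_in_quartet=3 acc=0x37774 bytes_emitted=0
After char 3 ('z'=51): chars_in_quartet=4 acc=0xDDDD33 -> emit DD DD 33, reset; bytes_emitted=3
After char 4 ('c'=28): chars_in_quartet=1 acc=0x1C bytes_emitted=3
After char 5 ('V'=21): chars_in_quartet=2 acc=0x715 bytes_emitted=3
After char 6 ('A'=0): chars_in_quartet=3 acc=0x1C540 bytes_emitted=3
After char 7 ('d'=29): chars_in_quartet=4 acc=0x71501D -> emit 71 50 1D, reset; bytes_emitted=6
After char 8 ('S'=18): chars_in_quartet=1 acc=0x12 bytes_emitted=6
After char 9 ('u'=46): chars_in_quartet=2 acc=0x4AE bytes_emitted=6
After char 10 ('Y'=24): chars_in_quartet=3 acc=0x12B98 bytes_emitted=6
Padding '=': partial quartet acc=0x12B98 -> emit 4A E6; bytes_emitted=8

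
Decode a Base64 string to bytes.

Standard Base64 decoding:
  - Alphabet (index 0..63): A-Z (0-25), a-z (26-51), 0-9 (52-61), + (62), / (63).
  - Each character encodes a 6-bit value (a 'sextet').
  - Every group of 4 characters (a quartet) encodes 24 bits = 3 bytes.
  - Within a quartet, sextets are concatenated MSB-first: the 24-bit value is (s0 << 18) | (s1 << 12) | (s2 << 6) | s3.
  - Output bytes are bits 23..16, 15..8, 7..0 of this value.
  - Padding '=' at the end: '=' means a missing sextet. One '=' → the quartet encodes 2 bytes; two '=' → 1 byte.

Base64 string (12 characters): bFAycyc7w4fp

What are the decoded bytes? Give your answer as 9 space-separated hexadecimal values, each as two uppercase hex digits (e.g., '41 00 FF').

Answer: 6C 50 32 73 27 3B C3 87 E9

Derivation:
After char 0 ('b'=27): chars_in_quartet=1 acc=0x1B bytes_emitted=0
After char 1 ('F'=5): chars_in_quartet=2 acc=0x6C5 bytes_emitted=0
After char 2 ('A'=0): chars_in_quartet=3 acc=0x1B140 bytes_emitted=0
After char 3 ('y'=50): chars_in_quartet=4 acc=0x6C5032 -> emit 6C 50 32, reset; bytes_emitted=3
After char 4 ('c'=28): chars_in_quartet=1 acc=0x1C bytes_emitted=3
After char 5 ('y'=50): chars_in_quartet=2 acc=0x732 bytes_emitted=3
After char 6 ('c'=28): chars_in_quartet=3 acc=0x1CC9C bytes_emitted=3
After char 7 ('7'=59): chars_in_quartet=4 acc=0x73273B -> emit 73 27 3B, reset; bytes_emitted=6
After char 8 ('w'=48): chars_in_quartet=1 acc=0x30 bytes_emitted=6
After char 9 ('4'=56): chars_in_quartet=2 acc=0xC38 bytes_emitted=6
After char 10 ('f'=31): chars_in_quartet=3 acc=0x30E1F bytes_emitted=6
After char 11 ('p'=41): chars_in_quartet=4 acc=0xC387E9 -> emit C3 87 E9, reset; bytes_emitted=9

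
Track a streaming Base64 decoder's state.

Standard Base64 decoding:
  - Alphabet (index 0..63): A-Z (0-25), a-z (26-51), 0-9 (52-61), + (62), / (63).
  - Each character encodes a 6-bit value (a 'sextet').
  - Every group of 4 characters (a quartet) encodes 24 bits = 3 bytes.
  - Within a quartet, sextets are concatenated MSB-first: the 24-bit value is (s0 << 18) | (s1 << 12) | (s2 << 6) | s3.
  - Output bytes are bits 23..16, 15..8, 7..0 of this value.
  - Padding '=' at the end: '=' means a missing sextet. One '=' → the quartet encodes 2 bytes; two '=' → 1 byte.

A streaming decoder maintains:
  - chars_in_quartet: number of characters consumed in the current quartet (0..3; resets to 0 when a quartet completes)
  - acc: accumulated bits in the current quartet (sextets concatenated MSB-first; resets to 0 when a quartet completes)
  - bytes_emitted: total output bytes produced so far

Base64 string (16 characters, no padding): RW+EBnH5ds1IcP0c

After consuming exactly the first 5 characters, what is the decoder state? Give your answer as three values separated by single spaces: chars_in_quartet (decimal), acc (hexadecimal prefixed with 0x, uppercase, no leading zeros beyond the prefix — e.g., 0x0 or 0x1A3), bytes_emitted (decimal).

After char 0 ('R'=17): chars_in_quartet=1 acc=0x11 bytes_emitted=0
After char 1 ('W'=22): chars_in_quartet=2 acc=0x456 bytes_emitted=0
After char 2 ('+'=62): chars_in_quartet=3 acc=0x115BE bytes_emitted=0
After char 3 ('E'=4): chars_in_quartet=4 acc=0x456F84 -> emit 45 6F 84, reset; bytes_emitted=3
After char 4 ('B'=1): chars_in_quartet=1 acc=0x1 bytes_emitted=3

Answer: 1 0x1 3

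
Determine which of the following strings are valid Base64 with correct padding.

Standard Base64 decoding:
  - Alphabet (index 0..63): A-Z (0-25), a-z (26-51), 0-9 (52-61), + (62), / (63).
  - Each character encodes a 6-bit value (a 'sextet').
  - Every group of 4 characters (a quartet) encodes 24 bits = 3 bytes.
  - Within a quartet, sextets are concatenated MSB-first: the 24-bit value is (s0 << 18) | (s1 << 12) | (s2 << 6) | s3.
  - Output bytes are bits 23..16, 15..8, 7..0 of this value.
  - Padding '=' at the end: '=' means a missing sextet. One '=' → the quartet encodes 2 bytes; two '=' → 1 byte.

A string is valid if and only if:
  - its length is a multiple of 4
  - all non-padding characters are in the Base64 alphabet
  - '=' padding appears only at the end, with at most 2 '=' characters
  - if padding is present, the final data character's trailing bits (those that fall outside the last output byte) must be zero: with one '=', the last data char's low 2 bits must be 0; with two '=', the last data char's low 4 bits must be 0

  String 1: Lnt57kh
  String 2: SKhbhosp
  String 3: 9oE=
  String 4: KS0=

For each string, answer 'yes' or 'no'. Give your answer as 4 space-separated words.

String 1: 'Lnt57kh' → invalid (len=7 not mult of 4)
String 2: 'SKhbhosp' → valid
String 3: '9oE=' → valid
String 4: 'KS0=' → valid

Answer: no yes yes yes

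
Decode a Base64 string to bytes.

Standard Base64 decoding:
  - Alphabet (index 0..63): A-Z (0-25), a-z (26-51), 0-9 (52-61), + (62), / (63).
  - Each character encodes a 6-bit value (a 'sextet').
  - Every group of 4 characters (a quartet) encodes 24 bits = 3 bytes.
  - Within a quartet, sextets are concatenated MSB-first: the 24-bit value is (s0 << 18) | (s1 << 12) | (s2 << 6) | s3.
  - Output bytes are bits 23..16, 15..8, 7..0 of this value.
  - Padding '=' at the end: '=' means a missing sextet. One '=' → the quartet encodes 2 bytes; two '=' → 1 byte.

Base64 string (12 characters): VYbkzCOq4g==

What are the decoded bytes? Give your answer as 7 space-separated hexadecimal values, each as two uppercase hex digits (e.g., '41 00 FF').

Answer: 55 86 E4 CC 23 AA E2

Derivation:
After char 0 ('V'=21): chars_in_quartet=1 acc=0x15 bytes_emitted=0
After char 1 ('Y'=24): chars_in_quartet=2 acc=0x558 bytes_emitted=0
After char 2 ('b'=27): chars_in_quartet=3 acc=0x1561B bytes_emitted=0
After char 3 ('k'=36): chars_in_quartet=4 acc=0x5586E4 -> emit 55 86 E4, reset; bytes_emitted=3
After char 4 ('z'=51): chars_in_quartet=1 acc=0x33 bytes_emitted=3
After char 5 ('C'=2): chars_in_quartet=2 acc=0xCC2 bytes_emitted=3
After char 6 ('O'=14): chars_in_quartet=3 acc=0x3308E bytes_emitted=3
After char 7 ('q'=42): chars_in_quartet=4 acc=0xCC23AA -> emit CC 23 AA, reset; bytes_emitted=6
After char 8 ('4'=56): chars_in_quartet=1 acc=0x38 bytes_emitted=6
After char 9 ('g'=32): chars_in_quartet=2 acc=0xE20 bytes_emitted=6
Padding '==': partial quartet acc=0xE20 -> emit E2; bytes_emitted=7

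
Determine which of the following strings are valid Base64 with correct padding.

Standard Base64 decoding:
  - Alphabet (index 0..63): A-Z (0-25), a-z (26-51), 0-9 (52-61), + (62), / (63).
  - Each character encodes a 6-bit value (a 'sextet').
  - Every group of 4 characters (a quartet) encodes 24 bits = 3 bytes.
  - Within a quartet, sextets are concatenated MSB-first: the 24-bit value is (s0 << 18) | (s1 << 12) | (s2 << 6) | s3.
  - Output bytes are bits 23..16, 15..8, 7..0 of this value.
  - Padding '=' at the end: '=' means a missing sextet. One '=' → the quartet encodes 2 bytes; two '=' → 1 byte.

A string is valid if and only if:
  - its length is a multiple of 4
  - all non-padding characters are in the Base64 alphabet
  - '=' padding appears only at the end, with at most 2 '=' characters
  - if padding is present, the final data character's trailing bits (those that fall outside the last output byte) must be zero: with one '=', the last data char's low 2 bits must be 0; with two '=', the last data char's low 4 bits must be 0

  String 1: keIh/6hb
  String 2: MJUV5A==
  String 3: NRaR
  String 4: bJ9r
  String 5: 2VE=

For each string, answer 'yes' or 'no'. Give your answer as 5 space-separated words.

String 1: 'keIh/6hb' → valid
String 2: 'MJUV5A==' → valid
String 3: 'NRaR' → valid
String 4: 'bJ9r' → valid
String 5: '2VE=' → valid

Answer: yes yes yes yes yes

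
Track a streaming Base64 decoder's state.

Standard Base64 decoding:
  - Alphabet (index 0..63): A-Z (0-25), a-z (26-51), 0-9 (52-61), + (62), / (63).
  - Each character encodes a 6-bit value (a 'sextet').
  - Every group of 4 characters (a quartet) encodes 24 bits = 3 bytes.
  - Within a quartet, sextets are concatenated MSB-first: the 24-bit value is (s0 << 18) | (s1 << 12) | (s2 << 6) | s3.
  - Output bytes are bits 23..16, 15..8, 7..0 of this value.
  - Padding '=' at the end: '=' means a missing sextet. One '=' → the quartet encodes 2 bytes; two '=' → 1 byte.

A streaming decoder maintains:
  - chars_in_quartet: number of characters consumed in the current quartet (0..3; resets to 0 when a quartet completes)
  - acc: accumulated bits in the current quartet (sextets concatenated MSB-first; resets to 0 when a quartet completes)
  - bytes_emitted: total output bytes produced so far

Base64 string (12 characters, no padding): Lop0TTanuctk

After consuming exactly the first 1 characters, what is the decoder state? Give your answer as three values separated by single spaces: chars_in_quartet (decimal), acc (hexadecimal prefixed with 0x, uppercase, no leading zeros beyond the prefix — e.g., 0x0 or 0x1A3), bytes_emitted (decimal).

After char 0 ('L'=11): chars_in_quartet=1 acc=0xB bytes_emitted=0

Answer: 1 0xB 0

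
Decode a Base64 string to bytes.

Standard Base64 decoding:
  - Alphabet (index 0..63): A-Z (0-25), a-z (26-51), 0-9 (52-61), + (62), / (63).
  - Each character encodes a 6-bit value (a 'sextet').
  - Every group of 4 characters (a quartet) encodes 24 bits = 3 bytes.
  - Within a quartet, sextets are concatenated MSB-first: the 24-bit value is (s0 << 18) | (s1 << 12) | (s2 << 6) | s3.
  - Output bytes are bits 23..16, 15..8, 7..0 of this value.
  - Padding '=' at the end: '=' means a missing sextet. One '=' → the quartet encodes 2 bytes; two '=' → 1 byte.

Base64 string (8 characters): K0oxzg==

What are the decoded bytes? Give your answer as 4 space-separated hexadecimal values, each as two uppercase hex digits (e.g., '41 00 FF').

Answer: 2B 4A 31 CE

Derivation:
After char 0 ('K'=10): chars_in_quartet=1 acc=0xA bytes_emitted=0
After char 1 ('0'=52): chars_in_quartet=2 acc=0x2B4 bytes_emitted=0
After char 2 ('o'=40): chars_in_quartet=3 acc=0xAD28 bytes_emitted=0
After char 3 ('x'=49): chars_in_quartet=4 acc=0x2B4A31 -> emit 2B 4A 31, reset; bytes_emitted=3
After char 4 ('z'=51): chars_in_quartet=1 acc=0x33 bytes_emitted=3
After char 5 ('g'=32): chars_in_quartet=2 acc=0xCE0 bytes_emitted=3
Padding '==': partial quartet acc=0xCE0 -> emit CE; bytes_emitted=4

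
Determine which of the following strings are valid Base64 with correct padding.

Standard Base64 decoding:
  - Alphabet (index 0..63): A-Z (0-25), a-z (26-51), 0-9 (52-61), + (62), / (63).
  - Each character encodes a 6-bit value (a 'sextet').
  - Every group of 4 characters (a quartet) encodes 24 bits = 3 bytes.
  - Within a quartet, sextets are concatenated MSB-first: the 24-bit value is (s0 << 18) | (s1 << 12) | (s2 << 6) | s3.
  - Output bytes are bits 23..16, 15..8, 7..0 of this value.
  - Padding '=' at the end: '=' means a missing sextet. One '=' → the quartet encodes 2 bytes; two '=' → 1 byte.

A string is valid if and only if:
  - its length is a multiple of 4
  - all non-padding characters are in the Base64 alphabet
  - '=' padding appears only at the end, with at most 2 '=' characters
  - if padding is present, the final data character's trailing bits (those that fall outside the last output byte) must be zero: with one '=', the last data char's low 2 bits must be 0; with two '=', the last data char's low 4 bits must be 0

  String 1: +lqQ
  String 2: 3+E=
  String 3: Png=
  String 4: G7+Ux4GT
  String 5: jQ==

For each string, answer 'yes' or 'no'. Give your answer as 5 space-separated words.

String 1: '+lqQ' → valid
String 2: '3+E=' → valid
String 3: 'Png=' → valid
String 4: 'G7+Ux4GT' → valid
String 5: 'jQ==' → valid

Answer: yes yes yes yes yes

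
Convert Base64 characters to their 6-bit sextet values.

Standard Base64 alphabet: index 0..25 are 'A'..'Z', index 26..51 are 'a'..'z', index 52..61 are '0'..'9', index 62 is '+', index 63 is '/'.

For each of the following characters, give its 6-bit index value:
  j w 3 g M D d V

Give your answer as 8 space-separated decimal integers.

'j': a..z range, 26 + ord('j') − ord('a') = 35
'w': a..z range, 26 + ord('w') − ord('a') = 48
'3': 0..9 range, 52 + ord('3') − ord('0') = 55
'g': a..z range, 26 + ord('g') − ord('a') = 32
'M': A..Z range, ord('M') − ord('A') = 12
'D': A..Z range, ord('D') − ord('A') = 3
'd': a..z range, 26 + ord('d') − ord('a') = 29
'V': A..Z range, ord('V') − ord('A') = 21

Answer: 35 48 55 32 12 3 29 21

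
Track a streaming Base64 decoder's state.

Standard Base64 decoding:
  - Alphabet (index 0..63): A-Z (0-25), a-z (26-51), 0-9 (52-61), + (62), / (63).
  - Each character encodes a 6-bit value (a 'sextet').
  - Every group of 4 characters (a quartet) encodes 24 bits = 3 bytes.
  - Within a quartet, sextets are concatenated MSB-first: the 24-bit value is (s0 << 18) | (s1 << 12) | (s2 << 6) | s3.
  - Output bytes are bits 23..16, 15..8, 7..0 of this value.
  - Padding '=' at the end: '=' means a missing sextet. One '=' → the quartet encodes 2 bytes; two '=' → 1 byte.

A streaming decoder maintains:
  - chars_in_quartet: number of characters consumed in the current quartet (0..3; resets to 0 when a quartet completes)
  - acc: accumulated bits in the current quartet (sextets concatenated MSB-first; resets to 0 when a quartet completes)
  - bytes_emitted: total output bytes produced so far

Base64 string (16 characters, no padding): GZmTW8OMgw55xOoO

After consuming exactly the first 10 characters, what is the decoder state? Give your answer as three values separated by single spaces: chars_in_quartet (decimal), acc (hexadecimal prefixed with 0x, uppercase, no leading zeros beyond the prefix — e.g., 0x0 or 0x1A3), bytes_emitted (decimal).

After char 0 ('G'=6): chars_in_quartet=1 acc=0x6 bytes_emitted=0
After char 1 ('Z'=25): chars_in_quartet=2 acc=0x199 bytes_emitted=0
After char 2 ('m'=38): chars_in_quartet=3 acc=0x6666 bytes_emitted=0
After char 3 ('T'=19): chars_in_quartet=4 acc=0x199993 -> emit 19 99 93, reset; bytes_emitted=3
After char 4 ('W'=22): chars_in_quartet=1 acc=0x16 bytes_emitted=3
After char 5 ('8'=60): chars_in_quartet=2 acc=0x5BC bytes_emitted=3
After char 6 ('O'=14): chars_in_quartet=3 acc=0x16F0E bytes_emitted=3
After char 7 ('M'=12): chars_in_quartet=4 acc=0x5BC38C -> emit 5B C3 8C, reset; bytes_emitted=6
After char 8 ('g'=32): chars_in_quartet=1 acc=0x20 bytes_emitted=6
After char 9 ('w'=48): chars_in_quartet=2 acc=0x830 bytes_emitted=6

Answer: 2 0x830 6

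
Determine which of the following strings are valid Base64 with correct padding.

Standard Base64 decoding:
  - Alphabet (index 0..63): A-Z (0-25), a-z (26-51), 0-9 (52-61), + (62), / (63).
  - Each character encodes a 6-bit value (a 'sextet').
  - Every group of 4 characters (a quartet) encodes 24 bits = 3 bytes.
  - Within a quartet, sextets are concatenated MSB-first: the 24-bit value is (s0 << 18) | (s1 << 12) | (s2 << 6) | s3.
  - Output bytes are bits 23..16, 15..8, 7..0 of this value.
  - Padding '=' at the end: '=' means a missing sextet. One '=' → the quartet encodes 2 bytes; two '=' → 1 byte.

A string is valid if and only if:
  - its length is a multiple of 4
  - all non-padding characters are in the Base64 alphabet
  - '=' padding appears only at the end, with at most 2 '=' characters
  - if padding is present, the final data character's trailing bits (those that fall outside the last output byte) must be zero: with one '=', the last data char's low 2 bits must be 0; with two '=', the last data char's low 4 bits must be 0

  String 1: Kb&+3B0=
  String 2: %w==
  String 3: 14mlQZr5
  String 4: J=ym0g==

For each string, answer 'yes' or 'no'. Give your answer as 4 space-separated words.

String 1: 'Kb&+3B0=' → invalid (bad char(s): ['&'])
String 2: '%w==' → invalid (bad char(s): ['%'])
String 3: '14mlQZr5' → valid
String 4: 'J=ym0g==' → invalid (bad char(s): ['=']; '=' in middle)

Answer: no no yes no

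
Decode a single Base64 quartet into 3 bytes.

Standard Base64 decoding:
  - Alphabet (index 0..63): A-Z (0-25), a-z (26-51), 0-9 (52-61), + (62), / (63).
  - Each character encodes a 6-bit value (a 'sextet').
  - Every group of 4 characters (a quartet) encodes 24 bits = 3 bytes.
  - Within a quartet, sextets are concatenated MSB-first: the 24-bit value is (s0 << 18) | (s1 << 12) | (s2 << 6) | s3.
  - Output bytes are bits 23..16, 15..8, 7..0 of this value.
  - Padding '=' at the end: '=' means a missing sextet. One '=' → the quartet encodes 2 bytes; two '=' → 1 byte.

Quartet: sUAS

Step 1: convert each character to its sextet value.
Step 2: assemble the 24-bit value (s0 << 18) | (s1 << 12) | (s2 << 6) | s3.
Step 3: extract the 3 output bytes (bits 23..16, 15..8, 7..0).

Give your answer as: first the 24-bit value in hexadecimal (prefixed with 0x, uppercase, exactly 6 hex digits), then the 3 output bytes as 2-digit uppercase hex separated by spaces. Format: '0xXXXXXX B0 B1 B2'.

Answer: 0xB14012 B1 40 12

Derivation:
Sextets: s=44, U=20, A=0, S=18
24-bit: (44<<18) | (20<<12) | (0<<6) | 18
      = 0xB00000 | 0x014000 | 0x000000 | 0x000012
      = 0xB14012
Bytes: (v>>16)&0xFF=B1, (v>>8)&0xFF=40, v&0xFF=12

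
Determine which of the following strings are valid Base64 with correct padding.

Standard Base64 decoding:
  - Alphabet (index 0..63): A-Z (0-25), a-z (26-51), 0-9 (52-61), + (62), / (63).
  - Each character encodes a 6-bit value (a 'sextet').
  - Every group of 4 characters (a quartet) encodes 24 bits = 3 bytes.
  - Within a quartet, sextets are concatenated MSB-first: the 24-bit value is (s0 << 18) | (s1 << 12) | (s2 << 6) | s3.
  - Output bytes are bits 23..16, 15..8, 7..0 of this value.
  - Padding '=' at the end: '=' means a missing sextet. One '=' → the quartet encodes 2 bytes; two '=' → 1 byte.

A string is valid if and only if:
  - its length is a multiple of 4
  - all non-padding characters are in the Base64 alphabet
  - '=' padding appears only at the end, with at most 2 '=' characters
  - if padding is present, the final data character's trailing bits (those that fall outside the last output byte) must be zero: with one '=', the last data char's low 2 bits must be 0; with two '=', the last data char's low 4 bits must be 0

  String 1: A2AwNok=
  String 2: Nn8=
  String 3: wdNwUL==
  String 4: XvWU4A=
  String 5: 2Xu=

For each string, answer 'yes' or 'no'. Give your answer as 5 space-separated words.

String 1: 'A2AwNok=' → valid
String 2: 'Nn8=' → valid
String 3: 'wdNwUL==' → invalid (bad trailing bits)
String 4: 'XvWU4A=' → invalid (len=7 not mult of 4)
String 5: '2Xu=' → invalid (bad trailing bits)

Answer: yes yes no no no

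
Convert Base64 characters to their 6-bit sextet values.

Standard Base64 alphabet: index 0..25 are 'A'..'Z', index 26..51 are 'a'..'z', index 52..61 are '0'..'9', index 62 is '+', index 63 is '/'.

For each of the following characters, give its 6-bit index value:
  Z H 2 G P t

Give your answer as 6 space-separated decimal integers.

Answer: 25 7 54 6 15 45

Derivation:
'Z': A..Z range, ord('Z') − ord('A') = 25
'H': A..Z range, ord('H') − ord('A') = 7
'2': 0..9 range, 52 + ord('2') − ord('0') = 54
'G': A..Z range, ord('G') − ord('A') = 6
'P': A..Z range, ord('P') − ord('A') = 15
't': a..z range, 26 + ord('t') − ord('a') = 45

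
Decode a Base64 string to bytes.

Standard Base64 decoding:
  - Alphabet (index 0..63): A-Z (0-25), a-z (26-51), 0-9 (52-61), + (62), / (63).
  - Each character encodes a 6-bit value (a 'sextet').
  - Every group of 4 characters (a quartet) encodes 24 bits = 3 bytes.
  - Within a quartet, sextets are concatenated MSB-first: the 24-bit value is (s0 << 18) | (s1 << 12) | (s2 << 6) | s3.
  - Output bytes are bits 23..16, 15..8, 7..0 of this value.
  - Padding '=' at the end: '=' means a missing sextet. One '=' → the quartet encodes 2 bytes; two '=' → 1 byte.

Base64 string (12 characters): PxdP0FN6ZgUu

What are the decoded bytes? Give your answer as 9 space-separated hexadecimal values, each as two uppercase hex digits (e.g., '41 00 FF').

After char 0 ('P'=15): chars_in_quartet=1 acc=0xF bytes_emitted=0
After char 1 ('x'=49): chars_in_quartet=2 acc=0x3F1 bytes_emitted=0
After char 2 ('d'=29): chars_in_quartet=3 acc=0xFC5D bytes_emitted=0
After char 3 ('P'=15): chars_in_quartet=4 acc=0x3F174F -> emit 3F 17 4F, reset; bytes_emitted=3
After char 4 ('0'=52): chars_in_quartet=1 acc=0x34 bytes_emitted=3
After char 5 ('F'=5): chars_in_quartet=2 acc=0xD05 bytes_emitted=3
After char 6 ('N'=13): chars_in_quartet=3 acc=0x3414D bytes_emitted=3
After char 7 ('6'=58): chars_in_quartet=4 acc=0xD0537A -> emit D0 53 7A, reset; bytes_emitted=6
After char 8 ('Z'=25): chars_in_quartet=1 acc=0x19 bytes_emitted=6
After char 9 ('g'=32): chars_in_quartet=2 acc=0x660 bytes_emitted=6
After char 10 ('U'=20): chars_in_quartet=3 acc=0x19814 bytes_emitted=6
After char 11 ('u'=46): chars_in_quartet=4 acc=0x66052E -> emit 66 05 2E, reset; bytes_emitted=9

Answer: 3F 17 4F D0 53 7A 66 05 2E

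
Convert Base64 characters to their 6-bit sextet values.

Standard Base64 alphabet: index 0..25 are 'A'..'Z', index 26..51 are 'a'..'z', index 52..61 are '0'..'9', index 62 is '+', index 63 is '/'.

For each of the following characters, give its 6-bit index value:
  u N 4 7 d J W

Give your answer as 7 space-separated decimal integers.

Answer: 46 13 56 59 29 9 22

Derivation:
'u': a..z range, 26 + ord('u') − ord('a') = 46
'N': A..Z range, ord('N') − ord('A') = 13
'4': 0..9 range, 52 + ord('4') − ord('0') = 56
'7': 0..9 range, 52 + ord('7') − ord('0') = 59
'd': a..z range, 26 + ord('d') − ord('a') = 29
'J': A..Z range, ord('J') − ord('A') = 9
'W': A..Z range, ord('W') − ord('A') = 22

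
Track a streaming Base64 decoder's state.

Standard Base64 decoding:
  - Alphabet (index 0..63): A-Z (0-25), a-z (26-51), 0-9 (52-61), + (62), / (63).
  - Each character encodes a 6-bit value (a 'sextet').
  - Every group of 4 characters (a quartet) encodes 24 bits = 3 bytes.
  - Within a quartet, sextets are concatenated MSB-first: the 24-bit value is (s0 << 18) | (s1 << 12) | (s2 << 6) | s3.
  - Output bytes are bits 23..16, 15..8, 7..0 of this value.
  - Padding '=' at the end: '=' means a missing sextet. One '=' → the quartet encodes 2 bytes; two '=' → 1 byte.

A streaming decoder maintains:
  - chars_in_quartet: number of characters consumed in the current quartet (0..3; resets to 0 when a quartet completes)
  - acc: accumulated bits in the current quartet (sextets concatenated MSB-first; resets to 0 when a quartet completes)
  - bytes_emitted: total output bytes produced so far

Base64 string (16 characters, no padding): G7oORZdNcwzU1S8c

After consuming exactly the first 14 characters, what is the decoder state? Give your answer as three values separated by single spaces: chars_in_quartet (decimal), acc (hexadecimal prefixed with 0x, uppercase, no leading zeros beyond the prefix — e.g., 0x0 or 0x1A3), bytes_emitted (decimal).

Answer: 2 0xD52 9

Derivation:
After char 0 ('G'=6): chars_in_quartet=1 acc=0x6 bytes_emitted=0
After char 1 ('7'=59): chars_in_quartet=2 acc=0x1BB bytes_emitted=0
After char 2 ('o'=40): chars_in_quartet=3 acc=0x6EE8 bytes_emitted=0
After char 3 ('O'=14): chars_in_quartet=4 acc=0x1BBA0E -> emit 1B BA 0E, reset; bytes_emitted=3
After char 4 ('R'=17): chars_in_quartet=1 acc=0x11 bytes_emitted=3
After char 5 ('Z'=25): chars_in_quartet=2 acc=0x459 bytes_emitted=3
After char 6 ('d'=29): chars_in_quartet=3 acc=0x1165D bytes_emitted=3
After char 7 ('N'=13): chars_in_quartet=4 acc=0x45974D -> emit 45 97 4D, reset; bytes_emitted=6
After char 8 ('c'=28): chars_in_quartet=1 acc=0x1C bytes_emitted=6
After char 9 ('w'=48): chars_in_quartet=2 acc=0x730 bytes_emitted=6
After char 10 ('z'=51): chars_in_quartet=3 acc=0x1CC33 bytes_emitted=6
After char 11 ('U'=20): chars_in_quartet=4 acc=0x730CD4 -> emit 73 0C D4, reset; bytes_emitted=9
After char 12 ('1'=53): chars_in_quartet=1 acc=0x35 bytes_emitted=9
After char 13 ('S'=18): chars_in_quartet=2 acc=0xD52 bytes_emitted=9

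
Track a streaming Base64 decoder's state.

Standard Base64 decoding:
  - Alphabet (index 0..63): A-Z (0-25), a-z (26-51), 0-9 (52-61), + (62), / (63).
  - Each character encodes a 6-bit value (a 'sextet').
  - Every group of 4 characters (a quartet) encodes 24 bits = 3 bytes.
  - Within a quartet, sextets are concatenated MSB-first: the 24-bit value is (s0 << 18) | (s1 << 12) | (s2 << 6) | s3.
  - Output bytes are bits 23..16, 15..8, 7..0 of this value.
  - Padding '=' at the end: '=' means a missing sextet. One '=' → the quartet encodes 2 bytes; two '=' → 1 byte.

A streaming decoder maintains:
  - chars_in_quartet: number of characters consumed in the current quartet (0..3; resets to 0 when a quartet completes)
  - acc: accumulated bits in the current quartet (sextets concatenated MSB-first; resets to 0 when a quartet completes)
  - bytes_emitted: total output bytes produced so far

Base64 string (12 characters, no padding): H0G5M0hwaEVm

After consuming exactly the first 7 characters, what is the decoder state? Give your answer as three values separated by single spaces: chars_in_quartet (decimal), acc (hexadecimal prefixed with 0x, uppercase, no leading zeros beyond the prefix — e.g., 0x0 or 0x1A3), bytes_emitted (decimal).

Answer: 3 0xCD21 3

Derivation:
After char 0 ('H'=7): chars_in_quartet=1 acc=0x7 bytes_emitted=0
After char 1 ('0'=52): chars_in_quartet=2 acc=0x1F4 bytes_emitted=0
After char 2 ('G'=6): chars_in_quartet=3 acc=0x7D06 bytes_emitted=0
After char 3 ('5'=57): chars_in_quartet=4 acc=0x1F41B9 -> emit 1F 41 B9, reset; bytes_emitted=3
After char 4 ('M'=12): chars_in_quartet=1 acc=0xC bytes_emitted=3
After char 5 ('0'=52): chars_in_quartet=2 acc=0x334 bytes_emitted=3
After char 6 ('h'=33): chars_in_quartet=3 acc=0xCD21 bytes_emitted=3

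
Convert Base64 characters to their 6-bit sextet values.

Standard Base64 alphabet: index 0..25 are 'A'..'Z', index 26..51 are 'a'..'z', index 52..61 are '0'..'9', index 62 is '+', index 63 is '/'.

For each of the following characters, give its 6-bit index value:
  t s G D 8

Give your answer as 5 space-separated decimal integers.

't': a..z range, 26 + ord('t') − ord('a') = 45
's': a..z range, 26 + ord('s') − ord('a') = 44
'G': A..Z range, ord('G') − ord('A') = 6
'D': A..Z range, ord('D') − ord('A') = 3
'8': 0..9 range, 52 + ord('8') − ord('0') = 60

Answer: 45 44 6 3 60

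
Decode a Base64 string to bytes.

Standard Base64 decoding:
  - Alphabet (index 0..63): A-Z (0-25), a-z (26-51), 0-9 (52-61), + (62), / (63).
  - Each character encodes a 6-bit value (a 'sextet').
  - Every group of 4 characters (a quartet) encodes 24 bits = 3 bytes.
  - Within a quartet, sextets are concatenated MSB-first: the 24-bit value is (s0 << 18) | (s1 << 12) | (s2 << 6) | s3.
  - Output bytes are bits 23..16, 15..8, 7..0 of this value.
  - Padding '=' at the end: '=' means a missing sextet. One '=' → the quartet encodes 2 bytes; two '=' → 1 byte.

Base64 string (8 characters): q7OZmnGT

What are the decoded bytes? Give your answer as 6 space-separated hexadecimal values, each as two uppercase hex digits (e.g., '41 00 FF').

After char 0 ('q'=42): chars_in_quartet=1 acc=0x2A bytes_emitted=0
After char 1 ('7'=59): chars_in_quartet=2 acc=0xABB bytes_emitted=0
After char 2 ('O'=14): chars_in_quartet=3 acc=0x2AECE bytes_emitted=0
After char 3 ('Z'=25): chars_in_quartet=4 acc=0xABB399 -> emit AB B3 99, reset; bytes_emitted=3
After char 4 ('m'=38): chars_in_quartet=1 acc=0x26 bytes_emitted=3
After char 5 ('n'=39): chars_in_quartet=2 acc=0x9A7 bytes_emitted=3
After char 6 ('G'=6): chars_in_quartet=3 acc=0x269C6 bytes_emitted=3
After char 7 ('T'=19): chars_in_quartet=4 acc=0x9A7193 -> emit 9A 71 93, reset; bytes_emitted=6

Answer: AB B3 99 9A 71 93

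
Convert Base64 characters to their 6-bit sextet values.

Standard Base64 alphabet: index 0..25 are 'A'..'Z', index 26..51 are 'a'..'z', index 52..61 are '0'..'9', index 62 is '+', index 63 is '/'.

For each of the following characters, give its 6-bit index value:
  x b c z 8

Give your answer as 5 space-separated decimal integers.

'x': a..z range, 26 + ord('x') − ord('a') = 49
'b': a..z range, 26 + ord('b') − ord('a') = 27
'c': a..z range, 26 + ord('c') − ord('a') = 28
'z': a..z range, 26 + ord('z') − ord('a') = 51
'8': 0..9 range, 52 + ord('8') − ord('0') = 60

Answer: 49 27 28 51 60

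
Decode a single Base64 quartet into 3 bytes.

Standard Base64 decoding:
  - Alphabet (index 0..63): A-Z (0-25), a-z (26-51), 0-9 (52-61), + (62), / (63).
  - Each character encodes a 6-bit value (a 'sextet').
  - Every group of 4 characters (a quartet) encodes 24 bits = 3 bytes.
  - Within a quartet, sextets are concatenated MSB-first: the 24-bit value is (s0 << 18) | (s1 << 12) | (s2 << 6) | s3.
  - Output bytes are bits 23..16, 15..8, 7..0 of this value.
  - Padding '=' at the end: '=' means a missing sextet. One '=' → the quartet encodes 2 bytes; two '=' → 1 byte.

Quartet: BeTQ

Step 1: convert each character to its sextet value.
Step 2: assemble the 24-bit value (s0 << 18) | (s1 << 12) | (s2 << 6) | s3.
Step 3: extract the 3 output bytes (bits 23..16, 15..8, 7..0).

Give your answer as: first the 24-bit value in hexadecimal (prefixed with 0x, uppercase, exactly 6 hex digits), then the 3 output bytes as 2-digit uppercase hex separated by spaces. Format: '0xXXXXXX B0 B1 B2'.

Answer: 0x05E4D0 05 E4 D0

Derivation:
Sextets: B=1, e=30, T=19, Q=16
24-bit: (1<<18) | (30<<12) | (19<<6) | 16
      = 0x040000 | 0x01E000 | 0x0004C0 | 0x000010
      = 0x05E4D0
Bytes: (v>>16)&0xFF=05, (v>>8)&0xFF=E4, v&0xFF=D0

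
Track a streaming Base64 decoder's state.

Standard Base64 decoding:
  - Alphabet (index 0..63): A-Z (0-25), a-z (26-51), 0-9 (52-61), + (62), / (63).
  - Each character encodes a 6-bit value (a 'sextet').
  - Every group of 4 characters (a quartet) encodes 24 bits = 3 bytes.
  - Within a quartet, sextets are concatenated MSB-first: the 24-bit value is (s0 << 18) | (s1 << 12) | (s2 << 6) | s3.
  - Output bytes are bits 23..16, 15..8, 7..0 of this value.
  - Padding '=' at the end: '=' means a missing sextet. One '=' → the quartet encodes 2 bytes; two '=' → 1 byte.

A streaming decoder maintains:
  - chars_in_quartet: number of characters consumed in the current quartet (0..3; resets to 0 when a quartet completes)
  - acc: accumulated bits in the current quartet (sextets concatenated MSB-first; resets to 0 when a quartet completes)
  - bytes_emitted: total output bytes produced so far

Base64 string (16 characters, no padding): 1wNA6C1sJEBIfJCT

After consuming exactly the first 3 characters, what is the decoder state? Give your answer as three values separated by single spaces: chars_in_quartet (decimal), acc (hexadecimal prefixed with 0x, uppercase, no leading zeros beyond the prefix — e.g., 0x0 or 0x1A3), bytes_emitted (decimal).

After char 0 ('1'=53): chars_in_quartet=1 acc=0x35 bytes_emitted=0
After char 1 ('w'=48): chars_in_quartet=2 acc=0xD70 bytes_emitted=0
After char 2 ('N'=13): chars_in_quartet=3 acc=0x35C0D bytes_emitted=0

Answer: 3 0x35C0D 0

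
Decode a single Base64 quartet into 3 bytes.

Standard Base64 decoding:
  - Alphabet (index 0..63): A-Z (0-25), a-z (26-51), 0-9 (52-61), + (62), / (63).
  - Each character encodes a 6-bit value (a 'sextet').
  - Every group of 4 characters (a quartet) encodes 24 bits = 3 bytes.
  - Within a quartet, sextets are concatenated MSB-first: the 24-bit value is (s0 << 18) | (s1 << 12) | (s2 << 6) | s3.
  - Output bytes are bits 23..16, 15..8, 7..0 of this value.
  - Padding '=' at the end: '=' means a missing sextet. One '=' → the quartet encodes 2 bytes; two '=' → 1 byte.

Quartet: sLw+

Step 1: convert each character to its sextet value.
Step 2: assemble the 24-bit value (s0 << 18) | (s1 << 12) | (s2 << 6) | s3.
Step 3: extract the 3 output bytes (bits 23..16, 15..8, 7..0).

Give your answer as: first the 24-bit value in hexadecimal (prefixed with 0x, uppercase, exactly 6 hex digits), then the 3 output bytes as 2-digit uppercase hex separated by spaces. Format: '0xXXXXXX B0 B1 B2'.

Answer: 0xB0BC3E B0 BC 3E

Derivation:
Sextets: s=44, L=11, w=48, +=62
24-bit: (44<<18) | (11<<12) | (48<<6) | 62
      = 0xB00000 | 0x00B000 | 0x000C00 | 0x00003E
      = 0xB0BC3E
Bytes: (v>>16)&0xFF=B0, (v>>8)&0xFF=BC, v&0xFF=3E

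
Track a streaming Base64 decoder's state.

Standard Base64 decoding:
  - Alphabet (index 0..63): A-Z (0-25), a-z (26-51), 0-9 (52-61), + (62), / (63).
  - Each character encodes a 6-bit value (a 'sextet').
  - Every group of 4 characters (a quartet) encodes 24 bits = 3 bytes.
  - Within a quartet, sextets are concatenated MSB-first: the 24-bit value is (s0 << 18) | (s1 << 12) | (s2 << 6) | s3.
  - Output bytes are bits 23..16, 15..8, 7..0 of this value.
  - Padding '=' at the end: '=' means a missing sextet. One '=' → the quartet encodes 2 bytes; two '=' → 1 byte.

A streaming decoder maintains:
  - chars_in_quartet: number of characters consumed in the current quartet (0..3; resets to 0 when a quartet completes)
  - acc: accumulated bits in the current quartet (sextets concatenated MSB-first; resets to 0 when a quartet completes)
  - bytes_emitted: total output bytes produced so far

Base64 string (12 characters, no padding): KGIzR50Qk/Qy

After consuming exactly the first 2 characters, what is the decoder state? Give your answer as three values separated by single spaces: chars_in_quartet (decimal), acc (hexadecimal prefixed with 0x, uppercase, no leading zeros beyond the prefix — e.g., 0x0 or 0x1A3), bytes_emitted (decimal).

Answer: 2 0x286 0

Derivation:
After char 0 ('K'=10): chars_in_quartet=1 acc=0xA bytes_emitted=0
After char 1 ('G'=6): chars_in_quartet=2 acc=0x286 bytes_emitted=0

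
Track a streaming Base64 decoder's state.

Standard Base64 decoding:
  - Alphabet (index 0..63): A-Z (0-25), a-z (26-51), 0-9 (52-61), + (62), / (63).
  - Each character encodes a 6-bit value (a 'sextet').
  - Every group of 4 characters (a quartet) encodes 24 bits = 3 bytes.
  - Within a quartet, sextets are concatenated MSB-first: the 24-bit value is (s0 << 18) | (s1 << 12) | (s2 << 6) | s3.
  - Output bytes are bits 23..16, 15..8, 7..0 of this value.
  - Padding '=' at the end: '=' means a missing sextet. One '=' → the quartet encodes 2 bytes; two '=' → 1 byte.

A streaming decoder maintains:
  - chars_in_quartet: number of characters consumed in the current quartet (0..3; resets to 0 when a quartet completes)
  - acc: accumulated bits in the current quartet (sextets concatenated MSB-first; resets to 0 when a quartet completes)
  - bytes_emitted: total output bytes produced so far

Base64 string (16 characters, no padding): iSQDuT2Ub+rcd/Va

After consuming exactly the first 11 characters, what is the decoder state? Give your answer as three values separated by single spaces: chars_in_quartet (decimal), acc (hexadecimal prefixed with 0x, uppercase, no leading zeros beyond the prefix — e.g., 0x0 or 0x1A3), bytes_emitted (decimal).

After char 0 ('i'=34): chars_in_quartet=1 acc=0x22 bytes_emitted=0
After char 1 ('S'=18): chars_in_quartet=2 acc=0x892 bytes_emitted=0
After char 2 ('Q'=16): chars_in_quartet=3 acc=0x22490 bytes_emitted=0
After char 3 ('D'=3): chars_in_quartet=4 acc=0x892403 -> emit 89 24 03, reset; bytes_emitted=3
After char 4 ('u'=46): chars_in_quartet=1 acc=0x2E bytes_emitted=3
After char 5 ('T'=19): chars_in_quartet=2 acc=0xB93 bytes_emitted=3
After char 6 ('2'=54): chars_in_quartet=3 acc=0x2E4F6 bytes_emitted=3
After char 7 ('U'=20): chars_in_quartet=4 acc=0xB93D94 -> emit B9 3D 94, reset; bytes_emitted=6
After char 8 ('b'=27): chars_in_quartet=1 acc=0x1B bytes_emitted=6
After char 9 ('+'=62): chars_in_quartet=2 acc=0x6FE bytes_emitted=6
After char 10 ('r'=43): chars_in_quartet=3 acc=0x1BFAB bytes_emitted=6

Answer: 3 0x1BFAB 6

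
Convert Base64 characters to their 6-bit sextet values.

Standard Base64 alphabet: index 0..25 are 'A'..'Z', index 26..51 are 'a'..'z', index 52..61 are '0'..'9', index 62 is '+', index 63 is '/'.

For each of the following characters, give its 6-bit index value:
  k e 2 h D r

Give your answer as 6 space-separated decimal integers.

'k': a..z range, 26 + ord('k') − ord('a') = 36
'e': a..z range, 26 + ord('e') − ord('a') = 30
'2': 0..9 range, 52 + ord('2') − ord('0') = 54
'h': a..z range, 26 + ord('h') − ord('a') = 33
'D': A..Z range, ord('D') − ord('A') = 3
'r': a..z range, 26 + ord('r') − ord('a') = 43

Answer: 36 30 54 33 3 43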